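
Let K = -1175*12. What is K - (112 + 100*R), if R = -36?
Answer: -10612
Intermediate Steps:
K = -14100
K - (112 + 100*R) = -14100 - (112 + 100*(-36)) = -14100 - (112 - 3600) = -14100 - 1*(-3488) = -14100 + 3488 = -10612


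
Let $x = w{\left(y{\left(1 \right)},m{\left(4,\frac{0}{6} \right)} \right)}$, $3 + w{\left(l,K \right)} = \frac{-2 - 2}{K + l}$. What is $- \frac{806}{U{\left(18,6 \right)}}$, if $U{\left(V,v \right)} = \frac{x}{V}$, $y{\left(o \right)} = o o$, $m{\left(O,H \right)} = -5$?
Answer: $7254$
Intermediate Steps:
$y{\left(o \right)} = o^{2}$
$w{\left(l,K \right)} = -3 - \frac{4}{K + l}$ ($w{\left(l,K \right)} = -3 + \frac{-2 - 2}{K + l} = -3 - \frac{4}{K + l}$)
$x = -2$ ($x = \frac{-4 - -15 - 3 \cdot 1^{2}}{-5 + 1^{2}} = \frac{-4 + 15 - 3}{-5 + 1} = \frac{-4 + 15 - 3}{-4} = \left(- \frac{1}{4}\right) 8 = -2$)
$U{\left(V,v \right)} = - \frac{2}{V}$
$- \frac{806}{U{\left(18,6 \right)}} = - \frac{806}{\left(-2\right) \frac{1}{18}} = - \frac{806}{- \frac{1}{9}} = \left(-806\right) \left(-9\right) = 7254$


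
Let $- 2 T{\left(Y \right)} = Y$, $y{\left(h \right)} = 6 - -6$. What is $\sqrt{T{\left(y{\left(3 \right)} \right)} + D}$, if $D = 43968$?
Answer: $\sqrt{43962} \approx 209.67$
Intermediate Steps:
$y{\left(h \right)} = 12$ ($y{\left(h \right)} = 6 + 6 = 12$)
$T{\left(Y \right)} = - \frac{Y}{2}$
$\sqrt{T{\left(y{\left(3 \right)} \right)} + D} = \sqrt{\left(- \frac{1}{2}\right) 12 + 43968} = \sqrt{-6 + 43968} = \sqrt{43962}$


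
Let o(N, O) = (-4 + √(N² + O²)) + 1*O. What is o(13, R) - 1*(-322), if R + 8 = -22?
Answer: 288 + √1069 ≈ 320.70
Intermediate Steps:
R = -30 (R = -8 - 22 = -30)
o(N, O) = -4 + O + √(N² + O²) (o(N, O) = (-4 + √(N² + O²)) + O = -4 + O + √(N² + O²))
o(13, R) - 1*(-322) = (-4 - 30 + √(13² + (-30)²)) - 1*(-322) = (-4 - 30 + √(169 + 900)) + 322 = (-4 - 30 + √1069) + 322 = (-34 + √1069) + 322 = 288 + √1069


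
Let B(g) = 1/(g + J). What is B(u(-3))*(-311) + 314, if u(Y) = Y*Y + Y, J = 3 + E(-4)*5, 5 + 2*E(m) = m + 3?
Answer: 2195/6 ≈ 365.83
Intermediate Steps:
E(m) = -1 + m/2 (E(m) = -5/2 + (m + 3)/2 = -5/2 + (3 + m)/2 = -5/2 + (3/2 + m/2) = -1 + m/2)
J = -12 (J = 3 + (-1 + (½)*(-4))*5 = 3 + (-1 - 2)*5 = 3 - 3*5 = 3 - 15 = -12)
u(Y) = Y + Y² (u(Y) = Y² + Y = Y + Y²)
B(g) = 1/(-12 + g) (B(g) = 1/(g - 12) = 1/(-12 + g))
B(u(-3))*(-311) + 314 = -311/(-12 - 3*(1 - 3)) + 314 = -311/(-12 - 3*(-2)) + 314 = -311/(-12 + 6) + 314 = -311/(-6) + 314 = -⅙*(-311) + 314 = 311/6 + 314 = 2195/6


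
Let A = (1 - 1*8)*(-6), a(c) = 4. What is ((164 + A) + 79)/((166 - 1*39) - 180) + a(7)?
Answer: -73/53 ≈ -1.3774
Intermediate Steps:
A = 42 (A = (1 - 8)*(-6) = -7*(-6) = 42)
((164 + A) + 79)/((166 - 1*39) - 180) + a(7) = ((164 + 42) + 79)/((166 - 1*39) - 180) + 4 = (206 + 79)/((166 - 39) - 180) + 4 = 285/(127 - 180) + 4 = 285/(-53) + 4 = -1/53*285 + 4 = -285/53 + 4 = -73/53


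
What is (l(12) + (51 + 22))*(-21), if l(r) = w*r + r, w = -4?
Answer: -777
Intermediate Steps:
l(r) = -3*r (l(r) = -4*r + r = -3*r)
(l(12) + (51 + 22))*(-21) = (-3*12 + (51 + 22))*(-21) = (-36 + 73)*(-21) = 37*(-21) = -777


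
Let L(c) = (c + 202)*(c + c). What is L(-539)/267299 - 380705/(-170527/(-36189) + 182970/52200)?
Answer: -2135884432646758358/46103169390203 ≈ -46328.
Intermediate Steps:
L(c) = 2*c*(202 + c) (L(c) = (202 + c)*(2*c) = 2*c*(202 + c))
L(-539)/267299 - 380705/(-170527/(-36189) + 182970/52200) = (2*(-539)*(202 - 539))/267299 - 380705/(-170527/(-36189) + 182970/52200) = (2*(-539)*(-337))*(1/267299) - 380705/(-170527*(-1/36189) + 182970*(1/52200)) = 363286*(1/267299) - 380705/(170527/36189 + 2033/580) = 363286/267299 - 380705/172477897/20989620 = 363286/267299 - 380705*20989620/172477897 = 363286/267299 - 7990853282100/172477897 = -2135884432646758358/46103169390203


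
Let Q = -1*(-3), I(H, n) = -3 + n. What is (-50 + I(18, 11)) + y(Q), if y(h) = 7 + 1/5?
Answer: -174/5 ≈ -34.800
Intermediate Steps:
Q = 3
y(h) = 36/5 (y(h) = 7 + ⅕ = 36/5)
(-50 + I(18, 11)) + y(Q) = (-50 + (-3 + 11)) + 36/5 = (-50 + 8) + 36/5 = -42 + 36/5 = -174/5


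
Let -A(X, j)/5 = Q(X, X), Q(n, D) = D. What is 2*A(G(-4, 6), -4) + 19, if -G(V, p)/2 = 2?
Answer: 59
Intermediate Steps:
G(V, p) = -4 (G(V, p) = -2*2 = -4)
A(X, j) = -5*X
2*A(G(-4, 6), -4) + 19 = 2*(-5*(-4)) + 19 = 2*20 + 19 = 40 + 19 = 59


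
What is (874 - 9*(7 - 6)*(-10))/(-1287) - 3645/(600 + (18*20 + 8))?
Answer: -511297/113256 ≈ -4.5145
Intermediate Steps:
(874 - 9*(7 - 6)*(-10))/(-1287) - 3645/(600 + (18*20 + 8)) = (874 - 9*1*(-10))*(-1/1287) - 3645/(600 + (360 + 8)) = (874 - 9*(-10))*(-1/1287) - 3645/(600 + 368) = (874 - 1*(-90))*(-1/1287) - 3645/968 = (874 + 90)*(-1/1287) - 3645*1/968 = 964*(-1/1287) - 3645/968 = -964/1287 - 3645/968 = -511297/113256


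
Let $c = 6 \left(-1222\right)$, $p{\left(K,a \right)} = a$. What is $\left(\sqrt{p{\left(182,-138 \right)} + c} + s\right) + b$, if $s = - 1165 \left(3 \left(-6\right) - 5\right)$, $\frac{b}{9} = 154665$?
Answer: $1418780 + 3 i \sqrt{830} \approx 1.4188 \cdot 10^{6} + 86.429 i$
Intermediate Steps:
$b = 1391985$ ($b = 9 \cdot 154665 = 1391985$)
$c = -7332$
$s = 26795$ ($s = - 1165 \left(-18 - 5\right) = \left(-1165\right) \left(-23\right) = 26795$)
$\left(\sqrt{p{\left(182,-138 \right)} + c} + s\right) + b = \left(\sqrt{-138 - 7332} + 26795\right) + 1391985 = \left(\sqrt{-7470} + 26795\right) + 1391985 = \left(3 i \sqrt{830} + 26795\right) + 1391985 = \left(26795 + 3 i \sqrt{830}\right) + 1391985 = 1418780 + 3 i \sqrt{830}$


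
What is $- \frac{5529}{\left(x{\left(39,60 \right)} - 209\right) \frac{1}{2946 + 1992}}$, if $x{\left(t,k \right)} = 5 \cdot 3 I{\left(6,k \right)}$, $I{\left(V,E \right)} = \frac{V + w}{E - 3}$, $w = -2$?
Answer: $\frac{57637982}{439} \approx 1.3129 \cdot 10^{5}$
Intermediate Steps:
$I{\left(V,E \right)} = \frac{-2 + V}{-3 + E}$ ($I{\left(V,E \right)} = \frac{V - 2}{E - 3} = \frac{-2 + V}{-3 + E}$)
$x{\left(t,k \right)} = \frac{60}{-3 + k}$ ($x{\left(t,k \right)} = 5 \cdot 3 \frac{-2 + 6}{-3 + k} = 15 \frac{1}{-3 + k} 4 = 15 \frac{4}{-3 + k} = \frac{60}{-3 + k}$)
$- \frac{5529}{\left(x{\left(39,60 \right)} - 209\right) \frac{1}{2946 + 1992}} = - \frac{5529}{\left(\frac{60}{-3 + 60} - 209\right) \frac{1}{2946 + 1992}} = - \frac{5529}{\left(\frac{60}{57} - 209\right) \frac{1}{4938}} = - \frac{5529}{\left(60 \cdot \frac{1}{57} - 209\right) \frac{1}{4938}} = - \frac{5529}{\left(\frac{20}{19} - 209\right) \frac{1}{4938}} = - \frac{5529}{\left(- \frac{3951}{19}\right) \frac{1}{4938}} = - \frac{5529}{- \frac{1317}{31274}} = \left(-5529\right) \left(- \frac{31274}{1317}\right) = \frac{57637982}{439}$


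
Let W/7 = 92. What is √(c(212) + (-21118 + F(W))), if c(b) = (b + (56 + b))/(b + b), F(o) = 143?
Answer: I*√58915595/53 ≈ 144.82*I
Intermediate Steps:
W = 644 (W = 7*92 = 644)
c(b) = (56 + 2*b)/(2*b) (c(b) = (56 + 2*b)/((2*b)) = (56 + 2*b)*(1/(2*b)) = (56 + 2*b)/(2*b))
√(c(212) + (-21118 + F(W))) = √((28 + 212)/212 + (-21118 + 143)) = √((1/212)*240 - 20975) = √(60/53 - 20975) = √(-1111615/53) = I*√58915595/53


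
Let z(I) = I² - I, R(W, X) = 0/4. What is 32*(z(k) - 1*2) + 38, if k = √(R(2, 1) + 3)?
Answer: 70 - 32*√3 ≈ 14.574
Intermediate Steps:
R(W, X) = 0 (R(W, X) = 0*(¼) = 0)
k = √3 (k = √(0 + 3) = √3 ≈ 1.7320)
32*(z(k) - 1*2) + 38 = 32*(√3*(-1 + √3) - 1*2) + 38 = 32*(√3*(-1 + √3) - 2) + 38 = 32*(-2 + √3*(-1 + √3)) + 38 = (-64 + 32*√3*(-1 + √3)) + 38 = -26 + 32*√3*(-1 + √3)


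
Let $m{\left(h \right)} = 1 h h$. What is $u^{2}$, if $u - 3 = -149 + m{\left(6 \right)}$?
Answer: $12100$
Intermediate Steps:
$m{\left(h \right)} = h^{2}$ ($m{\left(h \right)} = h h = h^{2}$)
$u = -110$ ($u = 3 - \left(149 - 6^{2}\right) = 3 + \left(-149 + 36\right) = 3 - 113 = -110$)
$u^{2} = \left(-110\right)^{2} = 12100$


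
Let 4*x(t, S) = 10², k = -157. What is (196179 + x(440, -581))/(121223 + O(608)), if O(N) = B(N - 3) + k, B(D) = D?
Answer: 196204/121671 ≈ 1.6126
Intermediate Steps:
x(t, S) = 25 (x(t, S) = (¼)*10² = (¼)*100 = 25)
O(N) = -160 + N (O(N) = (N - 3) - 157 = (-3 + N) - 157 = -160 + N)
(196179 + x(440, -581))/(121223 + O(608)) = (196179 + 25)/(121223 + (-160 + 608)) = 196204/(121223 + 448) = 196204/121671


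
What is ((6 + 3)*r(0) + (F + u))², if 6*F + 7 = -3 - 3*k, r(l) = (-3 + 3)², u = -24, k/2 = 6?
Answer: 9025/9 ≈ 1002.8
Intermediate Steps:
k = 12 (k = 2*6 = 12)
r(l) = 0 (r(l) = 0² = 0)
F = -23/3 (F = -7/6 + (-3 - 3*12)/6 = -7/6 + (-3 - 36)/6 = -7/6 + (⅙)*(-39) = -7/6 - 13/2 = -23/3 ≈ -7.6667)
((6 + 3)*r(0) + (F + u))² = ((6 + 3)*0 + (-23/3 - 24))² = (9*0 - 95/3)² = (0 - 95/3)² = (-95/3)² = 9025/9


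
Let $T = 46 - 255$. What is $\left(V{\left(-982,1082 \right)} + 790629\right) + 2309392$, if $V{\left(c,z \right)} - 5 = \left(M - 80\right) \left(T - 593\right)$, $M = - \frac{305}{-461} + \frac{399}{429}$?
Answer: $\frac{208508481422}{65923} \approx 3.1629 \cdot 10^{6}$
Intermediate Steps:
$T = -209$ ($T = 46 - 255 = -209$)
$M = \frac{104928}{65923}$ ($M = \left(-305\right) \left(- \frac{1}{461}\right) + 399 \cdot \frac{1}{429} = \frac{305}{461} + \frac{133}{143} = \frac{104928}{65923} \approx 1.5917$)
$V{\left(c,z \right)} = \frac{4145797039}{65923}$ ($V{\left(c,z \right)} = 5 + \left(\frac{104928}{65923} - 80\right) \left(-209 - 593\right) = 5 - - \frac{4145467424}{65923} = 5 + \frac{4145467424}{65923} = \frac{4145797039}{65923}$)
$\left(V{\left(-982,1082 \right)} + 790629\right) + 2309392 = \left(\frac{4145797039}{65923} + 790629\right) + 2309392 = \frac{56266432606}{65923} + 2309392 = \frac{208508481422}{65923}$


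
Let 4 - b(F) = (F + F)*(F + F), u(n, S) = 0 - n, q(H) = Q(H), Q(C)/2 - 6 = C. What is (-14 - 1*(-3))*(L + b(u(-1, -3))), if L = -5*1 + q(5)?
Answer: -187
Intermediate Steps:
Q(C) = 12 + 2*C
q(H) = 12 + 2*H
u(n, S) = -n
b(F) = 4 - 4*F**2 (b(F) = 4 - (F + F)*(F + F) = 4 - 2*F*2*F = 4 - 4*F**2)
L = 17 (L = -5*1 + (12 + 2*5) = -5 + (12 + 10) = -5 + 22 = 17)
(-14 - 1*(-3))*(L + b(u(-1, -3))) = (-14 - 1*(-3))*(17 + (4 - 4*(-1*(-1))**2)) = (-14 + 3)*(17 + (4 - 4*1**2)) = -11*(17 + (4 - 4*1)) = -11*(17 + (4 - 4)) = -11*(17 + 0) = -11*17 = -187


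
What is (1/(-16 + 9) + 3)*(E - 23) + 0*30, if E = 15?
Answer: -160/7 ≈ -22.857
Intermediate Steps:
(1/(-16 + 9) + 3)*(E - 23) + 0*30 = (1/(-16 + 9) + 3)*(15 - 23) + 0*30 = (1/(-7) + 3)*(-8) + 0 = (-1/7 + 3)*(-8) + 0 = (20/7)*(-8) + 0 = -160/7 + 0 = -160/7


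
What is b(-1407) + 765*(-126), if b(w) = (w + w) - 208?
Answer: -99412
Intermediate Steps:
b(w) = -208 + 2*w (b(w) = 2*w - 208 = -208 + 2*w)
b(-1407) + 765*(-126) = (-208 + 2*(-1407)) + 765*(-126) = (-208 - 2814) - 96390 = -3022 - 96390 = -99412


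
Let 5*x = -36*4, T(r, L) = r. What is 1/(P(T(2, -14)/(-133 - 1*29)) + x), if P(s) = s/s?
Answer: -5/139 ≈ -0.035971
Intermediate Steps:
x = -144/5 (x = (-36*4)/5 = (⅕)*(-144) = -144/5 ≈ -28.800)
P(s) = 1
1/(P(T(2, -14)/(-133 - 1*29)) + x) = 1/(1 - 144/5) = 1/(-139/5) = -5/139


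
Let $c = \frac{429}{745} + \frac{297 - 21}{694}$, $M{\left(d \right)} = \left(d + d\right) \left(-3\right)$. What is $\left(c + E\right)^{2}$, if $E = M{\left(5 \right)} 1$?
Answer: $\frac{56306669265729}{66830005225} \approx 842.54$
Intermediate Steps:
$M{\left(d \right)} = - 6 d$ ($M{\left(d \right)} = 2 d \left(-3\right) = - 6 d$)
$E = -30$ ($E = \left(-6\right) 5 \cdot 1 = \left(-30\right) 1 = -30$)
$c = \frac{251673}{258515}$ ($c = 429 \cdot \frac{1}{745} + 276 \cdot \frac{1}{694} = \frac{429}{745} + \frac{138}{347} = \frac{251673}{258515} \approx 0.97353$)
$\left(c + E\right)^{2} = \left(\frac{251673}{258515} - 30\right)^{2} = \left(- \frac{7503777}{258515}\right)^{2} = \frac{56306669265729}{66830005225}$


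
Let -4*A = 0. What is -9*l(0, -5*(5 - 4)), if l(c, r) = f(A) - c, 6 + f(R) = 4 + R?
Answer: 18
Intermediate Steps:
A = 0 (A = -¼*0 = 0)
f(R) = -2 + R (f(R) = -6 + (4 + R) = -2 + R)
l(c, r) = -2 - c (l(c, r) = (-2 + 0) - c = -2 - c)
-9*l(0, -5*(5 - 4)) = -9*(-2 - 1*0) = -9*(-2 + 0) = -9*(-2) = 18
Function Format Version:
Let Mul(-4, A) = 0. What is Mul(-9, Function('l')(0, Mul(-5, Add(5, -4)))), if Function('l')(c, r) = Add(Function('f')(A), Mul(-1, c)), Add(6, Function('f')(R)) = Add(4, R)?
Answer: 18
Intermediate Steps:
A = 0 (A = Mul(Rational(-1, 4), 0) = 0)
Function('f')(R) = Add(-2, R) (Function('f')(R) = Add(-6, Add(4, R)) = Add(-2, R))
Function('l')(c, r) = Add(-2, Mul(-1, c)) (Function('l')(c, r) = Add(Add(-2, 0), Mul(-1, c)) = Add(-2, Mul(-1, c)))
Mul(-9, Function('l')(0, Mul(-5, Add(5, -4)))) = Mul(-9, Add(-2, Mul(-1, 0))) = Mul(-9, Add(-2, 0)) = Mul(-9, -2) = 18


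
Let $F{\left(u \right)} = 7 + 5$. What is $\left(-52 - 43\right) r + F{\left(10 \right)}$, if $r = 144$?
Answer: $-13668$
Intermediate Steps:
$F{\left(u \right)} = 12$
$\left(-52 - 43\right) r + F{\left(10 \right)} = \left(-52 - 43\right) 144 + 12 = \left(-95\right) 144 + 12 = -13680 + 12 = -13668$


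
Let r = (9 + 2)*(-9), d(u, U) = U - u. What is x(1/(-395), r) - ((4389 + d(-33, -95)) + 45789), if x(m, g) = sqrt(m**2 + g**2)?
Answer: -50116 + sqrt(1529201026)/395 ≈ -50017.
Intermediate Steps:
r = -99 (r = 11*(-9) = -99)
x(m, g) = sqrt(g**2 + m**2)
x(1/(-395), r) - ((4389 + d(-33, -95)) + 45789) = sqrt((-99)**2 + (1/(-395))**2) - ((4389 + (-95 - 1*(-33))) + 45789) = sqrt(9801 + (-1/395)**2) - ((4389 + (-95 + 33)) + 45789) = sqrt(9801 + 1/156025) - ((4389 - 62) + 45789) = sqrt(1529201026/156025) - (4327 + 45789) = sqrt(1529201026)/395 - 1*50116 = sqrt(1529201026)/395 - 50116 = -50116 + sqrt(1529201026)/395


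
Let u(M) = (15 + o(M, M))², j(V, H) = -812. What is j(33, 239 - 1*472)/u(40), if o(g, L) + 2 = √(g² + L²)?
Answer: -390804/1312423 + 120640*√2/1312423 ≈ -0.16778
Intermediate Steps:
o(g, L) = -2 + √(L² + g²) (o(g, L) = -2 + √(g² + L²) = -2 + √(L² + g²))
u(M) = (13 + √2*√(M²))² (u(M) = (15 + (-2 + √(M² + M²)))² = (15 + (-2 + √(2*M²)))² = (15 + (-2 + √2*√(M²)))² = (13 + √2*√(M²))²)
j(33, 239 - 1*472)/u(40) = -812/(13 + √2*√(40²))² = -812/(13 + √2*√1600)² = -812/(13 + √2*40)² = -812/(13 + 40*√2)²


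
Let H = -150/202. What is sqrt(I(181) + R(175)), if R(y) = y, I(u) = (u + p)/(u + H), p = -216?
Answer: sqrt(57940868090)/18206 ≈ 13.221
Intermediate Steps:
H = -75/101 (H = -150*1/202 = -75/101 ≈ -0.74257)
I(u) = (-216 + u)/(-75/101 + u) (I(u) = (u - 216)/(u - 75/101) = (-216 + u)/(-75/101 + u))
sqrt(I(181) + R(175)) = sqrt(101*(-216 + 181)/(-75 + 101*181) + 175) = sqrt(101*(-35)/(-75 + 18281) + 175) = sqrt(101*(-35)/18206 + 175) = sqrt(101*(1/18206)*(-35) + 175) = sqrt(-3535/18206 + 175) = sqrt(3182515/18206) = sqrt(57940868090)/18206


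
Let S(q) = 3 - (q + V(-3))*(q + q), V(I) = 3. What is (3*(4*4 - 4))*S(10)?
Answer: -9252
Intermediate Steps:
S(q) = 3 - 2*q*(3 + q) (S(q) = 3 - (q + 3)*(q + q) = 3 - (3 + q)*2*q = 3 - 2*q*(3 + q))
(3*(4*4 - 4))*S(10) = (3*(4*4 - 4))*(3 - 6*10 - 2*10²) = (3*(16 - 4))*(3 - 60 - 2*100) = (3*12)*(3 - 60 - 200) = 36*(-257) = -9252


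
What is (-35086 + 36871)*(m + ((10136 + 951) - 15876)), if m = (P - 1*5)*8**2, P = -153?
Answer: -26598285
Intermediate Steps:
m = -10112 (m = (-153 - 1*5)*8**2 = (-153 - 5)*64 = -158*64 = -10112)
(-35086 + 36871)*(m + ((10136 + 951) - 15876)) = (-35086 + 36871)*(-10112 + ((10136 + 951) - 15876)) = 1785*(-10112 + (11087 - 15876)) = 1785*(-10112 - 4789) = 1785*(-14901) = -26598285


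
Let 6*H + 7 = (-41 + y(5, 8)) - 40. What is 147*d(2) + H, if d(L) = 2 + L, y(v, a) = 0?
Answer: 1720/3 ≈ 573.33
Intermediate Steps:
H = -44/3 (H = -7/6 + ((-41 + 0) - 40)/6 = -7/6 + (-41 - 40)/6 = -7/6 + (1/6)*(-81) = -7/6 - 27/2 = -44/3 ≈ -14.667)
147*d(2) + H = 147*(2 + 2) - 44/3 = 147*4 - 44/3 = 588 - 44/3 = 1720/3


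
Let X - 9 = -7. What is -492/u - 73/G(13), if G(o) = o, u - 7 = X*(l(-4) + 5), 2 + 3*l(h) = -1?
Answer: -2497/65 ≈ -38.415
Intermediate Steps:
X = 2 (X = 9 - 7 = 2)
l(h) = -1 (l(h) = -⅔ + (⅓)*(-1) = -⅔ - ⅓ = -1)
u = 15 (u = 7 + 2*(-1 + 5) = 7 + 2*4 = 7 + 8 = 15)
-492/u - 73/G(13) = -492/15 - 73/13 = -492*1/15 - 73*1/13 = -164/5 - 73/13 = -2497/65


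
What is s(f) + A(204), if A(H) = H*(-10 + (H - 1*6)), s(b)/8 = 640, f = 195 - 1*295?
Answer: 43472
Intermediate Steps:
f = -100 (f = 195 - 295 = -100)
s(b) = 5120 (s(b) = 8*640 = 5120)
A(H) = H*(-16 + H) (A(H) = H*(-10 + (H - 6)) = H*(-10 + (-6 + H)) = H*(-16 + H))
s(f) + A(204) = 5120 + 204*(-16 + 204) = 5120 + 204*188 = 5120 + 38352 = 43472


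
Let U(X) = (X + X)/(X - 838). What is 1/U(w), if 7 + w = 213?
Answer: -158/103 ≈ -1.5340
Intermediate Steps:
w = 206 (w = -7 + 213 = 206)
U(X) = 2*X/(-838 + X) (U(X) = (2*X)/(-838 + X) = 2*X/(-838 + X))
1/U(w) = 1/(2*206/(-838 + 206)) = 1/(2*206/(-632)) = 1/(2*206*(-1/632)) = 1/(-103/158) = -158/103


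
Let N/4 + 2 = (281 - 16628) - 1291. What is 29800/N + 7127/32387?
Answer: -11556287/57130668 ≈ -0.20228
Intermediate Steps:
N = -70560 (N = -8 + 4*((281 - 16628) - 1291) = -8 + 4*(-16347 - 1291) = -8 + 4*(-17638) = -8 - 70552 = -70560)
29800/N + 7127/32387 = 29800/(-70560) + 7127/32387 = 29800*(-1/70560) + 7127*(1/32387) = -745/1764 + 7127/32387 = -11556287/57130668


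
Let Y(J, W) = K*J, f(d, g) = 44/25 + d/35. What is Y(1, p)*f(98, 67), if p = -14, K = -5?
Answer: -114/5 ≈ -22.800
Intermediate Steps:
f(d, g) = 44/25 + d/35 (f(d, g) = 44*(1/25) + d*(1/35) = 44/25 + d/35)
Y(J, W) = -5*J
Y(1, p)*f(98, 67) = (-5*1)*(44/25 + (1/35)*98) = -5*(44/25 + 14/5) = -5*114/25 = -114/5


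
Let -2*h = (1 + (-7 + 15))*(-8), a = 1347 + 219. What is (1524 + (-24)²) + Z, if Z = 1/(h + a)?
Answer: 3364201/1602 ≈ 2100.0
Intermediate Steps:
a = 1566
h = 36 (h = -(1 + (-7 + 15))*(-8)/2 = -(1 + 8)*(-8)/2 = -9*(-8)/2 = -½*(-72) = 36)
Z = 1/1602 (Z = 1/(36 + 1566) = 1/1602 ≈ 0.00062422)
(1524 + (-24)²) + Z = (1524 + (-24)²) + 1/1602 = (1524 + 576) + 1/1602 = 2100 + 1/1602 = 3364201/1602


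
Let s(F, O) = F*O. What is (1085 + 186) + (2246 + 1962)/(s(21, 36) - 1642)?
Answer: 560949/443 ≈ 1266.3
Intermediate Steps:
(1085 + 186) + (2246 + 1962)/(s(21, 36) - 1642) = (1085 + 186) + (2246 + 1962)/(21*36 - 1642) = 1271 + 4208/(756 - 1642) = 1271 + 4208/(-886) = 1271 + 4208*(-1/886) = 1271 - 2104/443 = 560949/443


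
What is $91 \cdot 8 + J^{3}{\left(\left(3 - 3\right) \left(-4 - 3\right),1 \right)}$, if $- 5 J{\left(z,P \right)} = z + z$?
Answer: $728$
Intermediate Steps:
$J{\left(z,P \right)} = - \frac{2 z}{5}$ ($J{\left(z,P \right)} = - \frac{z + z}{5} = - \frac{2 z}{5}$)
$91 \cdot 8 + J^{3}{\left(\left(3 - 3\right) \left(-4 - 3\right),1 \right)} = 91 \cdot 8 + \left(- \frac{2 \left(3 - 3\right) \left(-4 - 3\right)}{5}\right)^{3} = 728 + \left(- \frac{2 \cdot 0 \left(-7\right)}{5}\right)^{3} = 728 + \left(\left(- \frac{2}{5}\right) 0\right)^{3} = 728 + 0^{3} = 728 + 0 = 728$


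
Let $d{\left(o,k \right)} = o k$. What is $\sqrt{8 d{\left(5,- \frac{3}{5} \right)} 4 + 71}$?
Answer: $5 i \approx 5.0 i$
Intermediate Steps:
$d{\left(o,k \right)} = k o$
$\sqrt{8 d{\left(5,- \frac{3}{5} \right)} 4 + 71} = \sqrt{8 - \frac{3}{5} \cdot 5 \cdot 4 + 71} = \sqrt{8 \left(-3\right) \frac{1}{5} \cdot 5 \cdot 4 + 71} = \sqrt{8 \left(\left(- \frac{3}{5}\right) 5\right) 4 + 71} = \sqrt{8 \left(-3\right) 4 + 71} = \sqrt{\left(-24\right) 4 + 71} = \sqrt{-96 + 71} = \sqrt{-25} = 5 i$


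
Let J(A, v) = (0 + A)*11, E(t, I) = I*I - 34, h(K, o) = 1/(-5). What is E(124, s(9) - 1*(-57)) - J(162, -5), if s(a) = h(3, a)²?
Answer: 898476/625 ≈ 1437.6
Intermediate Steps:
h(K, o) = -⅕ (h(K, o) = 1*(-⅕) = -⅕)
s(a) = 1/25 (s(a) = (-⅕)² = 1/25)
E(t, I) = -34 + I² (E(t, I) = I² - 34 = -34 + I²)
J(A, v) = 11*A (J(A, v) = A*11 = 11*A)
E(124, s(9) - 1*(-57)) - J(162, -5) = (-34 + (1/25 - 1*(-57))²) - 11*162 = (-34 + (1/25 + 57)²) - 1*1782 = (-34 + (1426/25)²) - 1782 = (-34 + 2033476/625) - 1782 = 2012226/625 - 1782 = 898476/625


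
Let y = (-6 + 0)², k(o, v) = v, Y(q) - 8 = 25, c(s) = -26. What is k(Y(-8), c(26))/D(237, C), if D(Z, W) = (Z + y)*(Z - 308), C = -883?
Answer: 2/1491 ≈ 0.0013414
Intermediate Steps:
Y(q) = 33 (Y(q) = 8 + 25 = 33)
y = 36 (y = (-6)² = 36)
D(Z, W) = (-308 + Z)*(36 + Z) (D(Z, W) = (Z + 36)*(Z - 308) = (36 + Z)*(-308 + Z) = (-308 + Z)*(36 + Z))
k(Y(-8), c(26))/D(237, C) = -26/(-11088 + 237² - 272*237) = -26/(-11088 + 56169 - 64464) = -26/(-19383) = -26*(-1/19383) = 2/1491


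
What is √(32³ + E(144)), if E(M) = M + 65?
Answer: 7*√673 ≈ 181.60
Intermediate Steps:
E(M) = 65 + M
√(32³ + E(144)) = √(32³ + (65 + 144)) = √(32768 + 209) = √32977 = 7*√673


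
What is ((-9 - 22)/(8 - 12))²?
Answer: 961/16 ≈ 60.063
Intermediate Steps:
((-9 - 22)/(8 - 12))² = (-31/(-4))² = (-31*(-¼))² = (31/4)² = 961/16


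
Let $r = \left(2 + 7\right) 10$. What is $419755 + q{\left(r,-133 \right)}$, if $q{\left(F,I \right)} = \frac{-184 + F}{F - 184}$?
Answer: $419756$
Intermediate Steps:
$r = 90$ ($r = 9 \cdot 10 = 90$)
$q{\left(F,I \right)} = 1$ ($q{\left(F,I \right)} = \frac{-184 + F}{-184 + F} = 1$)
$419755 + q{\left(r,-133 \right)} = 419755 + 1 = 419756$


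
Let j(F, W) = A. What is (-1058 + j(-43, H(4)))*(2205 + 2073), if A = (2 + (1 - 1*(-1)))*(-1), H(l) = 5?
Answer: -4543236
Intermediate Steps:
A = -4 (A = (2 + (1 + 1))*(-1) = (2 + 2)*(-1) = 4*(-1) = -4)
j(F, W) = -4
(-1058 + j(-43, H(4)))*(2205 + 2073) = (-1058 - 4)*(2205 + 2073) = -1062*4278 = -4543236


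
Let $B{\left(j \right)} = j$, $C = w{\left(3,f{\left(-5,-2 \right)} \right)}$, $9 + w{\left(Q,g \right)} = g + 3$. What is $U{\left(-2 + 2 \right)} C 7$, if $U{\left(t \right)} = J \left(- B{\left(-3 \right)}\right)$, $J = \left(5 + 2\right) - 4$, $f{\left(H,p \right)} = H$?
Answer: $-693$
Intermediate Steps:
$w{\left(Q,g \right)} = -6 + g$ ($w{\left(Q,g \right)} = -9 + \left(g + 3\right) = -9 + \left(3 + g\right) = -6 + g$)
$C = -11$ ($C = -6 - 5 = -11$)
$J = 3$ ($J = 7 - 4 = 3$)
$U{\left(t \right)} = 9$ ($U{\left(t \right)} = 3 \left(\left(-1\right) \left(-3\right)\right) = 3 \cdot 3 = 9$)
$U{\left(-2 + 2 \right)} C 7 = 9 \left(\left(-11\right) 7\right) = 9 \left(-77\right) = -693$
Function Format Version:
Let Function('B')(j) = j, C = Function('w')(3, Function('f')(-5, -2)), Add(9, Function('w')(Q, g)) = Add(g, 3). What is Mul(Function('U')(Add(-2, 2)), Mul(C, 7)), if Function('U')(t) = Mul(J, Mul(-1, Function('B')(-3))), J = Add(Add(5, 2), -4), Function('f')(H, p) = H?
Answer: -693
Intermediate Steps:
Function('w')(Q, g) = Add(-6, g) (Function('w')(Q, g) = Add(-9, Add(g, 3)) = Add(-9, Add(3, g)) = Add(-6, g))
C = -11 (C = Add(-6, -5) = -11)
J = 3 (J = Add(7, -4) = 3)
Function('U')(t) = 9 (Function('U')(t) = Mul(3, Mul(-1, -3)) = Mul(3, 3) = 9)
Mul(Function('U')(Add(-2, 2)), Mul(C, 7)) = Mul(9, Mul(-11, 7)) = Mul(9, -77) = -693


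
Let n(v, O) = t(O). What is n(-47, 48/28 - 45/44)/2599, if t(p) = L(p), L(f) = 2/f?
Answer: 616/553587 ≈ 0.0011127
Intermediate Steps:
t(p) = 2/p
n(v, O) = 2/O
n(-47, 48/28 - 45/44)/2599 = (2/(48/28 - 45/44))/2599 = (2/(48*(1/28) - 45*1/44))*(1/2599) = (2/(12/7 - 45/44))*(1/2599) = (2/(213/308))*(1/2599) = (2*(308/213))*(1/2599) = (616/213)*(1/2599) = 616/553587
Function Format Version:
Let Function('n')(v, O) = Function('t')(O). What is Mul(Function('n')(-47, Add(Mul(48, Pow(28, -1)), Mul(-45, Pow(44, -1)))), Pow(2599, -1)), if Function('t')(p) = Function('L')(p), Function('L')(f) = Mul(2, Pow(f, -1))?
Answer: Rational(616, 553587) ≈ 0.0011127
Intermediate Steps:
Function('t')(p) = Mul(2, Pow(p, -1))
Function('n')(v, O) = Mul(2, Pow(O, -1))
Mul(Function('n')(-47, Add(Mul(48, Pow(28, -1)), Mul(-45, Pow(44, -1)))), Pow(2599, -1)) = Mul(Mul(2, Pow(Add(Mul(48, Pow(28, -1)), Mul(-45, Pow(44, -1))), -1)), Pow(2599, -1)) = Mul(Mul(2, Pow(Add(Mul(48, Rational(1, 28)), Mul(-45, Rational(1, 44))), -1)), Rational(1, 2599)) = Mul(Mul(2, Pow(Add(Rational(12, 7), Rational(-45, 44)), -1)), Rational(1, 2599)) = Mul(Mul(2, Pow(Rational(213, 308), -1)), Rational(1, 2599)) = Mul(Mul(2, Rational(308, 213)), Rational(1, 2599)) = Mul(Rational(616, 213), Rational(1, 2599)) = Rational(616, 553587)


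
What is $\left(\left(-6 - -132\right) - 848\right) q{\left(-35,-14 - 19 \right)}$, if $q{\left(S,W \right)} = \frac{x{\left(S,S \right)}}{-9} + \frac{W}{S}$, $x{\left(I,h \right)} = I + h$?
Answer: $- \frac{1983334}{315} \approx -6296.3$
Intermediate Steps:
$q{\left(S,W \right)} = - \frac{2 S}{9} + \frac{W}{S}$ ($q{\left(S,W \right)} = \frac{S + S}{-9} + \frac{W}{S} = 2 S \left(- \frac{1}{9}\right) + \frac{W}{S} = - \frac{2 S}{9} + \frac{W}{S}$)
$\left(\left(-6 - -132\right) - 848\right) q{\left(-35,-14 - 19 \right)} = \left(\left(-6 - -132\right) - 848\right) \left(\left(- \frac{2}{9}\right) \left(-35\right) + \frac{-14 - 19}{-35}\right) = \left(\left(-6 + 132\right) - 848\right) \left(\frac{70}{9} - - \frac{33}{35}\right) = \left(126 - 848\right) \left(\frac{70}{9} + \frac{33}{35}\right) = \left(-722\right) \frac{2747}{315} = - \frac{1983334}{315}$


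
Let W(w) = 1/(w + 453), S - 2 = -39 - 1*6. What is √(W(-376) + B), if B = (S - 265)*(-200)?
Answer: √365226477/77 ≈ 248.19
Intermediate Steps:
S = -43 (S = 2 + (-39 - 1*6) = 2 + (-39 - 6) = 2 - 45 = -43)
B = 61600 (B = (-43 - 265)*(-200) = -308*(-200) = 61600)
W(w) = 1/(453 + w)
√(W(-376) + B) = √(1/(453 - 376) + 61600) = √(1/77 + 61600) = √(4743201/77) = √365226477/77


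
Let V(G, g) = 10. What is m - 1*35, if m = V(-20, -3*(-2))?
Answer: -25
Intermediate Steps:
m = 10
m - 1*35 = 10 - 1*35 = 10 - 35 = -25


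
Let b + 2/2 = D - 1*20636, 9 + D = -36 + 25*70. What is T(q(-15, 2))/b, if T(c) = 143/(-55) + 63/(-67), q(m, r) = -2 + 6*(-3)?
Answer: 593/3171110 ≈ 0.00018700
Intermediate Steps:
D = 1705 (D = -9 + (-36 + 25*70) = -9 + (-36 + 1750) = -9 + 1714 = 1705)
q(m, r) = -20 (q(m, r) = -2 - 18 = -20)
T(c) = -1186/335 (T(c) = 143*(-1/55) + 63*(-1/67) = -13/5 - 63/67 = -1186/335)
b = -18932 (b = -1 + (1705 - 1*20636) = -1 + (1705 - 20636) = -1 - 18931 = -18932)
T(q(-15, 2))/b = -1186/335/(-18932) = -1186/335*(-1/18932) = 593/3171110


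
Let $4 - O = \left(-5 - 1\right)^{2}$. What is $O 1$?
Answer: $-32$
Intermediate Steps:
$O = -32$ ($O = 4 - \left(-5 - 1\right)^{2} = 4 - \left(-6\right)^{2} = 4 - 36 = -32$)
$O 1 = \left(-32\right) 1 = -32$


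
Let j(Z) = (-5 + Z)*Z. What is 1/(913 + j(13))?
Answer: 1/1017 ≈ 0.00098328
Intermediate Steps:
j(Z) = Z*(-5 + Z)
1/(913 + j(13)) = 1/(913 + 13*(-5 + 13)) = 1/(913 + 13*8) = 1/(913 + 104) = 1/1017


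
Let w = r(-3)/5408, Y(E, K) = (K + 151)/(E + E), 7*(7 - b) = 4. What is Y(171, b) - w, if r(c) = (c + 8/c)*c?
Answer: 155761/340704 ≈ 0.45717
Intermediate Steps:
b = 45/7 (b = 7 - 1/7*4 = 7 - 4/7 = 45/7 ≈ 6.4286)
Y(E, K) = (151 + K)/(2*E) (Y(E, K) = (151 + K)/((2*E)) = (151 + K)*(1/(2*E)) = (151 + K)/(2*E))
r(c) = c*(c + 8/c)
w = 17/5408 (w = (8 + (-3)**2)/5408 = (8 + 9)*(1/5408) = 17*(1/5408) = 17/5408 ≈ 0.0031435)
Y(171, b) - w = (1/2)*(151 + 45/7)/171 - 1*17/5408 = (1/2)*(1/171)*(1102/7) - 17/5408 = 29/63 - 17/5408 = 155761/340704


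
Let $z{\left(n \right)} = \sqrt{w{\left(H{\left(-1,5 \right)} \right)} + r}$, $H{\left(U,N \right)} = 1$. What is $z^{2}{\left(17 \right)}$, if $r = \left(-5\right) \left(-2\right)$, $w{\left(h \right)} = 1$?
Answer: $11$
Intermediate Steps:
$r = 10$
$z{\left(n \right)} = \sqrt{11}$ ($z{\left(n \right)} = \sqrt{1 + 10} = \sqrt{11}$)
$z^{2}{\left(17 \right)} = \left(\sqrt{11}\right)^{2} = 11$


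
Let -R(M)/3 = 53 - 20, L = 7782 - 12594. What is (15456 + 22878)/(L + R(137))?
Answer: -12778/1637 ≈ -7.8057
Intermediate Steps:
L = -4812
R(M) = -99 (R(M) = -3*(53 - 20) = -3*33 = -99)
(15456 + 22878)/(L + R(137)) = (15456 + 22878)/(-4812 - 99) = 38334/(-4911) = 38334*(-1/4911) = -12778/1637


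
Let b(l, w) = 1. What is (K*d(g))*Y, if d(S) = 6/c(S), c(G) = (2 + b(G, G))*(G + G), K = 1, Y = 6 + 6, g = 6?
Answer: 2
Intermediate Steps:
Y = 12
c(G) = 6*G (c(G) = (2 + 1)*(G + G) = 3*(2*G) = 6*G)
d(S) = 1/S (d(S) = 6/((6*S)) = 6*(1/(6*S)) = 1/S)
(K*d(g))*Y = (1/6)*12 = (1*(⅙))*12 = (⅙)*12 = 2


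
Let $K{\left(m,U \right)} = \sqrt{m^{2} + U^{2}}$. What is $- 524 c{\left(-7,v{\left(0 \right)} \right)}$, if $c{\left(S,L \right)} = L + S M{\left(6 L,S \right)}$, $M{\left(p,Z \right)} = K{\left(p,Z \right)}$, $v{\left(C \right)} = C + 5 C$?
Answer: $25676$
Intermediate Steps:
$v{\left(C \right)} = 6 C$
$K{\left(m,U \right)} = \sqrt{U^{2} + m^{2}}$
$M{\left(p,Z \right)} = \sqrt{Z^{2} + p^{2}}$
$c{\left(S,L \right)} = L + S \sqrt{S^{2} + 36 L^{2}}$ ($c{\left(S,L \right)} = L + S \sqrt{S^{2} + \left(6 L\right)^{2}} = L + S \sqrt{S^{2} + 36 L^{2}}$)
$- 524 c{\left(-7,v{\left(0 \right)} \right)} = - 524 \left(6 \cdot 0 - 7 \sqrt{\left(-7\right)^{2} + 36 \left(6 \cdot 0\right)^{2}}\right) = - 524 \left(0 - 7 \sqrt{49 + 36 \cdot 0^{2}}\right) = - 524 \left(0 - 7 \sqrt{49 + 36 \cdot 0}\right) = - 524 \left(0 - 7 \sqrt{49 + 0}\right) = - 524 \left(0 - 7 \sqrt{49}\right) = - 524 \left(0 - 49\right) = \left(-524\right) \left(-49\right) = 25676$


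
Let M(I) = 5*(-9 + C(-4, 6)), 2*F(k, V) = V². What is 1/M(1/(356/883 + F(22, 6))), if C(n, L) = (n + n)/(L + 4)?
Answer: -1/49 ≈ -0.020408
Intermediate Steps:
F(k, V) = V²/2
C(n, L) = 2*n/(4 + L) (C(n, L) = (2*n)/(4 + L) = 2*n/(4 + L))
M(I) = -49 (M(I) = 5*(-9 + 2*(-4)/(4 + 6)) = 5*(-9 + 2*(-4)/10) = 5*(-9 + 2*(-4)*(⅒)) = 5*(-9 - ⅘) = 5*(-49/5) = -49)
1/M(1/(356/883 + F(22, 6))) = 1/(-49) = -1/49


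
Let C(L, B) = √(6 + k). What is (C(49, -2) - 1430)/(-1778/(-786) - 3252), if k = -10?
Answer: 561990/1277147 - 786*I/1277147 ≈ 0.44004 - 0.00061543*I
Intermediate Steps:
C(L, B) = 2*I (C(L, B) = √(6 - 10) = √(-4) = 2*I)
(C(49, -2) - 1430)/(-1778/(-786) - 3252) = (2*I - 1430)/(-1778/(-786) - 3252) = (-1430 + 2*I)/(-1778*(-1/786) - 3252) = (-1430 + 2*I)/(889/393 - 3252) = (-1430 + 2*I)/(-1277147/393) = (-1430 + 2*I)*(-393/1277147) = 561990/1277147 - 786*I/1277147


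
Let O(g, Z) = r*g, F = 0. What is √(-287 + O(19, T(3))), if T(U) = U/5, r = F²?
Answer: I*√287 ≈ 16.941*I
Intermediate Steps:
r = 0 (r = 0² = 0)
T(U) = U/5 (T(U) = U*(⅕) = U/5)
O(g, Z) = 0 (O(g, Z) = 0*g = 0)
√(-287 + O(19, T(3))) = √(-287 + 0) = √(-287) = I*√287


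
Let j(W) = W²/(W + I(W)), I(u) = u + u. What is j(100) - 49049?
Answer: -147047/3 ≈ -49016.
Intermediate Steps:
I(u) = 2*u
j(W) = W/3 (j(W) = W²/(W + 2*W) = W²/((3*W)) = (1/(3*W))*W² = W/3)
j(100) - 49049 = (⅓)*100 - 49049 = 100/3 - 49049 = -147047/3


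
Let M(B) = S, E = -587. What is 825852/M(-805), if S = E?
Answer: -825852/587 ≈ -1406.9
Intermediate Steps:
S = -587
M(B) = -587
825852/M(-805) = 825852/(-587) = 825852*(-1/587) = -825852/587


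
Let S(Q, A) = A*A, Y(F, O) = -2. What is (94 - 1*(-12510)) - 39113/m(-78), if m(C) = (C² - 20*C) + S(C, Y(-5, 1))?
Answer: 96356279/7648 ≈ 12599.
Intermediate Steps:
S(Q, A) = A²
m(C) = 4 + C² - 20*C (m(C) = (C² - 20*C) + (-2)² = (C² - 20*C) + 4 = 4 + C² - 20*C)
(94 - 1*(-12510)) - 39113/m(-78) = (94 - 1*(-12510)) - 39113/(4 + (-78)² - 20*(-78)) = (94 + 12510) - 39113/(4 + 6084 + 1560) = 12604 - 39113/7648 = 96356279/7648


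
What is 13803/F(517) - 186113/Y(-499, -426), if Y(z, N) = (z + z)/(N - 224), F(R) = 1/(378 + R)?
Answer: 6104002090/499 ≈ 1.2232e+7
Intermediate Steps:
Y(z, N) = 2*z/(-224 + N) (Y(z, N) = (2*z)/(-224 + N) = 2*z/(-224 + N))
13803/F(517) - 186113/Y(-499, -426) = 13803/(1/(378 + 517)) - 186113/(2*(-499)/(-224 - 426)) = 13803/(1/895) - 186113/(2*(-499)/(-650)) = 13803/(1/895) - 186113/(2*(-499)*(-1/650)) = 13803*895 - 186113/499/325 = 12353685 - 186113*325/499 = 12353685 - 60486725/499 = 6104002090/499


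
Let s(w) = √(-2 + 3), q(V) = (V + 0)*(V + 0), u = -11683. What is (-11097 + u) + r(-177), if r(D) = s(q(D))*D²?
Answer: 8549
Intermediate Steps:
q(V) = V² (q(V) = V*V = V²)
s(w) = 1 (s(w) = √1 = 1)
r(D) = D² (r(D) = 1*D² = D²)
(-11097 + u) + r(-177) = (-11097 - 11683) + (-177)² = -22780 + 31329 = 8549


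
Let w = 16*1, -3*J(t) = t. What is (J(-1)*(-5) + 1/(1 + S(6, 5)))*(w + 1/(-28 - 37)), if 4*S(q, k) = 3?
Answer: -23897/1365 ≈ -17.507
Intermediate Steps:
S(q, k) = 3/4 (S(q, k) = (1/4)*3 = 3/4)
J(t) = -t/3
w = 16
(J(-1)*(-5) + 1/(1 + S(6, 5)))*(w + 1/(-28 - 37)) = (-1/3*(-1)*(-5) + 1/(1 + 3/4))*(16 + 1/(-28 - 37)) = ((1/3)*(-5) + 1/(7/4))*(16 + 1/(-65)) = (-5/3 + 4/7)*(16 - 1/65) = -23/21*1039/65 = -23897/1365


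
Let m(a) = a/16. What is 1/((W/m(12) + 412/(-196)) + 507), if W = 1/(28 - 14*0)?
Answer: 147/74227 ≈ 0.0019804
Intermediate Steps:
W = 1/28 (W = 1/(28 + 0) = 1/28 ≈ 0.035714)
m(a) = a/16 (m(a) = a*(1/16) = a/16)
1/((W/m(12) + 412/(-196)) + 507) = 1/((1/(28*(((1/16)*12))) + 412/(-196)) + 507) = 1/((1/(28*(¾)) + 412*(-1/196)) + 507) = 1/(((1/28)*(4/3) - 103/49) + 507) = 1/((1/21 - 103/49) + 507) = 1/(-302/147 + 507) = 1/(74227/147) = 147/74227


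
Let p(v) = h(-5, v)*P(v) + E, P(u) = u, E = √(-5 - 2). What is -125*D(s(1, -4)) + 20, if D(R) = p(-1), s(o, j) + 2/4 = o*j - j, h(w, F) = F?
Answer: -105 - 125*I*√7 ≈ -105.0 - 330.72*I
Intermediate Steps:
E = I*√7 (E = √(-7) = I*√7 ≈ 2.6458*I)
s(o, j) = -½ - j + j*o (s(o, j) = -½ + (o*j - j) = -½ + (j*o - j) = -½ + (-j + j*o) = -½ - j + j*o)
p(v) = v² + I*√7 (p(v) = v*v + I*√7 = v² + I*√7)
D(R) = 1 + I*√7 (D(R) = (-1)² + I*√7 = 1 + I*√7)
-125*D(s(1, -4)) + 20 = -125*(1 + I*√7) + 20 = (-125 - 125*I*√7) + 20 = -105 - 125*I*√7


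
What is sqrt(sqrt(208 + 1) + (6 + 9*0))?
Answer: sqrt(6 + sqrt(209)) ≈ 4.5229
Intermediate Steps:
sqrt(sqrt(208 + 1) + (6 + 9*0)) = sqrt(sqrt(209) + (6 + 0)) = sqrt(sqrt(209) + 6) = sqrt(6 + sqrt(209))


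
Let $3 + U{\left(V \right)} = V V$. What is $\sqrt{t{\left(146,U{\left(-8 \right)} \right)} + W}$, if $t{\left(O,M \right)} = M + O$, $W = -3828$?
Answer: $i \sqrt{3621} \approx 60.175 i$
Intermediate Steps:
$U{\left(V \right)} = -3 + V^{2}$ ($U{\left(V \right)} = -3 + V V = -3 + V^{2}$)
$\sqrt{t{\left(146,U{\left(-8 \right)} \right)} + W} = \sqrt{\left(\left(-3 + \left(-8\right)^{2}\right) + 146\right) - 3828} = \sqrt{\left(\left(-3 + 64\right) + 146\right) - 3828} = \sqrt{\left(61 + 146\right) - 3828} = \sqrt{207 - 3828} = \sqrt{-3621} = i \sqrt{3621}$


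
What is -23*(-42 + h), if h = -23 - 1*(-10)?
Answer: 1265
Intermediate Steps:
h = -13 (h = -23 + 10 = -13)
-23*(-42 + h) = -23*(-42 - 13) = -23*(-55) = 1265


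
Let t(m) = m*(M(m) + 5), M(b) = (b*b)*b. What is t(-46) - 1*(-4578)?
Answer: 4481804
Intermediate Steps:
M(b) = b³ (M(b) = b²*b = b³)
t(m) = m*(5 + m³) (t(m) = m*(m³ + 5) = m*(5 + m³))
t(-46) - 1*(-4578) = -46*(5 + (-46)³) - 1*(-4578) = -46*(5 - 97336) + 4578 = -46*(-97331) + 4578 = 4477226 + 4578 = 4481804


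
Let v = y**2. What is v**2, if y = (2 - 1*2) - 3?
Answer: 81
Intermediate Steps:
y = -3 (y = (2 - 2) - 3 = 0 - 3 = -3)
v = 9 (v = (-3)**2 = 9)
v**2 = 9**2 = 81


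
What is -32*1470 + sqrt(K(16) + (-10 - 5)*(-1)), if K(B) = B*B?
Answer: -47040 + sqrt(271) ≈ -47024.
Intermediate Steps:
K(B) = B**2
-32*1470 + sqrt(K(16) + (-10 - 5)*(-1)) = -32*1470 + sqrt(16**2 + (-10 - 5)*(-1)) = -47040 + sqrt(256 - 15*(-1)) = -47040 + sqrt(256 + 15) = -47040 + sqrt(271)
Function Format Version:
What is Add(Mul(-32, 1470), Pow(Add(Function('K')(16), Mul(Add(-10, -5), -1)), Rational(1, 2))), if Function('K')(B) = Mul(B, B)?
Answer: Add(-47040, Pow(271, Rational(1, 2))) ≈ -47024.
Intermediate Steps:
Function('K')(B) = Pow(B, 2)
Add(Mul(-32, 1470), Pow(Add(Function('K')(16), Mul(Add(-10, -5), -1)), Rational(1, 2))) = Add(Mul(-32, 1470), Pow(Add(Pow(16, 2), Mul(Add(-10, -5), -1)), Rational(1, 2))) = Add(-47040, Pow(Add(256, Mul(-15, -1)), Rational(1, 2))) = Add(-47040, Pow(Add(256, 15), Rational(1, 2))) = Add(-47040, Pow(271, Rational(1, 2)))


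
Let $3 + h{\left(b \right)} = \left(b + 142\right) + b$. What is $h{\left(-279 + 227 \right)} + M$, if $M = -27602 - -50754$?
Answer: $23187$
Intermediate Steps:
$M = 23152$ ($M = -27602 + 50754 = 23152$)
$h{\left(b \right)} = 139 + 2 b$ ($h{\left(b \right)} = -3 + \left(\left(b + 142\right) + b\right) = -3 + \left(\left(142 + b\right) + b\right) = -3 + \left(142 + 2 b\right) = 139 + 2 b$)
$h{\left(-279 + 227 \right)} + M = \left(139 + 2 \left(-279 + 227\right)\right) + 23152 = \left(139 + 2 \left(-52\right)\right) + 23152 = \left(139 - 104\right) + 23152 = 35 + 23152 = 23187$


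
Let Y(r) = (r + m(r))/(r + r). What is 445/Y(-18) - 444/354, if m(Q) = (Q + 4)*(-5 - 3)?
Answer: -476068/2773 ≈ -171.68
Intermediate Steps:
m(Q) = -32 - 8*Q (m(Q) = (4 + Q)*(-8) = -32 - 8*Q)
Y(r) = (-32 - 7*r)/(2*r) (Y(r) = (r + (-32 - 8*r))/(r + r) = (-32 - 7*r)/((2*r)) = (-32 - 7*r)*(1/(2*r)) = (-32 - 7*r)/(2*r))
445/Y(-18) - 444/354 = 445/(-7/2 - 16/(-18)) - 444/354 = 445/(-7/2 - 16*(-1/18)) - 444*1/354 = 445/(-7/2 + 8/9) - 74/59 = 445/(-47/18) - 74/59 = 445*(-18/47) - 74/59 = -8010/47 - 74/59 = -476068/2773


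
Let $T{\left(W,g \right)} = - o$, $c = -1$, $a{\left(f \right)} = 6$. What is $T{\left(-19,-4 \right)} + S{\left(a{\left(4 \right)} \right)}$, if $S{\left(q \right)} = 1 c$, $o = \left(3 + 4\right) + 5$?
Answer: $-13$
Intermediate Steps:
$o = 12$ ($o = 7 + 5 = 12$)
$T{\left(W,g \right)} = -12$ ($T{\left(W,g \right)} = \left(-1\right) 12 = -12$)
$S{\left(q \right)} = -1$ ($S{\left(q \right)} = 1 \left(-1\right) = -1$)
$T{\left(-19,-4 \right)} + S{\left(a{\left(4 \right)} \right)} = -12 - 1 = -13$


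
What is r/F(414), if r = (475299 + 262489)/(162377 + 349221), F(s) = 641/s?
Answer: 152722116/163967159 ≈ 0.93142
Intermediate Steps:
r = 368894/255799 (r = 737788/511598 = 737788*(1/511598) = 368894/255799 ≈ 1.4421)
r/F(414) = 368894/(255799*((641/414))) = 368894/(255799*((641*(1/414)))) = 368894/(255799*(641/414)) = (368894/255799)*(414/641) = 152722116/163967159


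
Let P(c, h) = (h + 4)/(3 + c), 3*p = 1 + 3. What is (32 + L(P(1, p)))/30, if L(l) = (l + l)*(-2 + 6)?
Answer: 64/45 ≈ 1.4222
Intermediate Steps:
p = 4/3 (p = (1 + 3)/3 = (1/3)*4 = 4/3 ≈ 1.3333)
P(c, h) = (4 + h)/(3 + c)
L(l) = 8*l (L(l) = (2*l)*4 = 8*l)
(32 + L(P(1, p)))/30 = (32 + 8*((4 + 4/3)/(3 + 1)))/30 = (32 + 8*((16/3)/4))/30 = (32 + 8*((1/4)*(16/3)))/30 = (32 + 8*(4/3))/30 = (32 + 32/3)/30 = (1/30)*(128/3) = 64/45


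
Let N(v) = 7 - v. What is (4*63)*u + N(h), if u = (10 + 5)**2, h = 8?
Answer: 56699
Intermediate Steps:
u = 225 (u = 15**2 = 225)
(4*63)*u + N(h) = (4*63)*225 + (7 - 1*8) = 252*225 + (7 - 8) = 56700 - 1 = 56699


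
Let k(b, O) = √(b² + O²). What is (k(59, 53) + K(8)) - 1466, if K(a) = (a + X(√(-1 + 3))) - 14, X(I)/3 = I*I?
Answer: -1466 + √6290 ≈ -1386.7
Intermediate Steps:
X(I) = 3*I² (X(I) = 3*(I*I) = 3*I²)
k(b, O) = √(O² + b²)
K(a) = -8 + a (K(a) = (a + 3*(√(-1 + 3))²) - 14 = (a + 3*(√2)²) - 14 = (a + 3*2) - 14 = (a + 6) - 14 = (6 + a) - 14 = -8 + a)
(k(59, 53) + K(8)) - 1466 = (√(53² + 59²) + (-8 + 8)) - 1466 = (√(2809 + 3481) + 0) - 1466 = (√6290 + 0) - 1466 = √6290 - 1466 = -1466 + √6290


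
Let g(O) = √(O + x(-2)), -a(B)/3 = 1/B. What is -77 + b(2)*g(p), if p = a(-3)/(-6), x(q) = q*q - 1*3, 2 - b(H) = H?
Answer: -77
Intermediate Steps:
b(H) = 2 - H
a(B) = -3/B
x(q) = -3 + q² (x(q) = q² - 3 = -3 + q²)
p = -⅙ (p = -3/(-3)/(-6) = -3*(-⅓)*(-⅙) = 1*(-⅙) = -⅙ ≈ -0.16667)
g(O) = √(1 + O) (g(O) = √(O + (-3 + (-2)²)) = √(O + (-3 + 4)) = √(O + 1) = √(1 + O))
-77 + b(2)*g(p) = -77 + (2 - 1*2)*√(1 - ⅙) = -77 + (2 - 2)*√(⅚) = -77 + 0*(√30/6) = -77 + 0 = -77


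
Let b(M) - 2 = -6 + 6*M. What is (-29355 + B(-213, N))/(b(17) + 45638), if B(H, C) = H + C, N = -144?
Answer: -3714/5717 ≈ -0.64964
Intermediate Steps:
b(M) = -4 + 6*M (b(M) = 2 + (-6 + 6*M) = -4 + 6*M)
B(H, C) = C + H
(-29355 + B(-213, N))/(b(17) + 45638) = (-29355 + (-144 - 213))/((-4 + 6*17) + 45638) = (-29355 - 357)/((-4 + 102) + 45638) = -29712/(98 + 45638) = -29712/45736 = -29712*1/45736 = -3714/5717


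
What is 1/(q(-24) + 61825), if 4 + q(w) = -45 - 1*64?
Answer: 1/61712 ≈ 1.6204e-5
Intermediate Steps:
q(w) = -113 (q(w) = -4 + (-45 - 1*64) = -4 + (-45 - 64) = -4 - 109 = -113)
1/(q(-24) + 61825) = 1/(-113 + 61825) = 1/61712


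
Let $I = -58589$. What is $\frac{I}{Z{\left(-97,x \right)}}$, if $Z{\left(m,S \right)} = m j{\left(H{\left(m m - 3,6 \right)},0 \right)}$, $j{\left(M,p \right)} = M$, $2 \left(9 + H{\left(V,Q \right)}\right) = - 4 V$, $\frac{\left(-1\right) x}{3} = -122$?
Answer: $- \frac{58589}{1825637} \approx -0.032092$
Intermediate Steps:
$x = 366$ ($x = \left(-3\right) \left(-122\right) = 366$)
$H{\left(V,Q \right)} = -9 - 2 V$ ($H{\left(V,Q \right)} = -9 + \frac{\left(-4\right) V}{2} = -9 - 2 V$)
$Z{\left(m,S \right)} = m \left(-3 - 2 m^{2}\right)$ ($Z{\left(m,S \right)} = m \left(-9 - 2 \left(m m - 3\right)\right) = m \left(-9 - 2 \left(m^{2} - 3\right)\right) = m \left(-9 - 2 \left(-3 + m^{2}\right)\right) = m \left(-9 - \left(-6 + 2 m^{2}\right)\right) = m \left(-3 - 2 m^{2}\right)$)
$\frac{I}{Z{\left(-97,x \right)}} = - \frac{58589}{\left(-1\right) \left(-97\right) \left(3 + 2 \left(-97\right)^{2}\right)} = - \frac{58589}{\left(-1\right) \left(-97\right) \left(3 + 2 \cdot 9409\right)} = - \frac{58589}{\left(-1\right) \left(-97\right) \left(3 + 18818\right)} = - \frac{58589}{\left(-1\right) \left(-97\right) 18821} = - \frac{58589}{1825637}$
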